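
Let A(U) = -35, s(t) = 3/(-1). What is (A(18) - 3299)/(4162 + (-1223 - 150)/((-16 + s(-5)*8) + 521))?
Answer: -1603654/2000549 ≈ -0.80161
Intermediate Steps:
s(t) = -3 (s(t) = 3*(-1) = -3)
(A(18) - 3299)/(4162 + (-1223 - 150)/((-16 + s(-5)*8) + 521)) = (-35 - 3299)/(4162 + (-1223 - 150)/((-16 - 3*8) + 521)) = -3334/(4162 - 1373/((-16 - 24) + 521)) = -3334/(4162 - 1373/(-40 + 521)) = -3334/(4162 - 1373/481) = -3334/2000549/481 = -3334*481/2000549 = -1603654/2000549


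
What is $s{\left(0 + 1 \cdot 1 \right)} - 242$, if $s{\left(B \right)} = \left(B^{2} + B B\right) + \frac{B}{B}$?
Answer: $-239$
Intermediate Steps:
$s{\left(B \right)} = 1 + 2 B^{2}$ ($s{\left(B \right)} = \left(B^{2} + B^{2}\right) + 1 = 2 B^{2} + 1 = 1 + 2 B^{2}$)
$s{\left(0 + 1 \cdot 1 \right)} - 242 = \left(1 + 2 \left(0 + 1 \cdot 1\right)^{2}\right) - 242 = \left(1 + 2 \left(0 + 1\right)^{2}\right) - 242 = \left(1 + 2 \cdot 1^{2}\right) - 242 = \left(1 + 2 \cdot 1\right) - 242 = \left(1 + 2\right) - 242 = 3 - 242 = -239$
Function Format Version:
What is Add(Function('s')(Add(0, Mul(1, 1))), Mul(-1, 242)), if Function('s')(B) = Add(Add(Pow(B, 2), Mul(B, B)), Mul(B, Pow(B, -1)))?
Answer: -239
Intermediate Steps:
Function('s')(B) = Add(1, Mul(2, Pow(B, 2))) (Function('s')(B) = Add(Add(Pow(B, 2), Pow(B, 2)), 1) = Add(Mul(2, Pow(B, 2)), 1) = Add(1, Mul(2, Pow(B, 2))))
Add(Function('s')(Add(0, Mul(1, 1))), Mul(-1, 242)) = Add(Add(1, Mul(2, Pow(Add(0, Mul(1, 1)), 2))), Mul(-1, 242)) = Add(Add(1, Mul(2, Pow(Add(0, 1), 2))), -242) = Add(Add(1, Mul(2, Pow(1, 2))), -242) = Add(Add(1, Mul(2, 1)), -242) = Add(Add(1, 2), -242) = Add(3, -242) = -239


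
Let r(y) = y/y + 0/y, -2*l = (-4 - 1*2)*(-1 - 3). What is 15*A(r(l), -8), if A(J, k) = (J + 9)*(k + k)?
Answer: -2400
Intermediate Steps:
l = -12 (l = -(-4 - 1*2)*(-1 - 3)/2 = -(-4 - 2)*(-4)/2 = -(-3)*(-4) = -1/2*24 = -12)
r(y) = 1 (r(y) = 1 + 0 = 1)
A(J, k) = 2*k*(9 + J) (A(J, k) = (9 + J)*(2*k) = 2*k*(9 + J))
15*A(r(l), -8) = 15*(2*(-8)*(9 + 1)) = 15*(2*(-8)*10) = 15*(-160) = -2400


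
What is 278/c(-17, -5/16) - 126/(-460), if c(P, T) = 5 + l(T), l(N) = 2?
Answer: 64381/1610 ≈ 39.988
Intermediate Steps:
c(P, T) = 7 (c(P, T) = 5 + 2 = 7)
278/c(-17, -5/16) - 126/(-460) = 278/7 - 126/(-460) = 278*(⅐) - 126*(-1/460) = 278/7 + 63/230 = 64381/1610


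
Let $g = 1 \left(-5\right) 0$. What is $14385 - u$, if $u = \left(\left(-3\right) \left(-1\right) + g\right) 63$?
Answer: $14196$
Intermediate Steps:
$g = 0$ ($g = \left(-5\right) 0 = 0$)
$u = 189$ ($u = \left(\left(-3\right) \left(-1\right) + 0\right) 63 = \left(3 + 0\right) 63 = 3 \cdot 63 = 189$)
$14385 - u = 14385 - 189 = 14196$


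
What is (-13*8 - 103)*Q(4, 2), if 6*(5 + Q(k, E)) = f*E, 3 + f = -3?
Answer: 1449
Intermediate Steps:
f = -6 (f = -3 - 3 = -6)
Q(k, E) = -5 - E (Q(k, E) = -5 + (-6*E)/6 = -5 - E)
(-13*8 - 103)*Q(4, 2) = (-13*8 - 103)*(-5 - 1*2) = (-104 - 103)*(-5 - 2) = -207*(-7) = 1449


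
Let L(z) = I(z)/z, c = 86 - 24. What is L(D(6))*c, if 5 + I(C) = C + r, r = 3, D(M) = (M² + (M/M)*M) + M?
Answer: 713/12 ≈ 59.417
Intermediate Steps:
D(M) = M² + 2*M (D(M) = (M² + 1*M) + M = (M² + M) + M = (M + M²) + M = M² + 2*M)
c = 62
I(C) = -2 + C (I(C) = -5 + (C + 3) = -5 + (3 + C) = -2 + C)
L(z) = (-2 + z)/z
L(D(6))*c = ((-2 + 6*(2 + 6))/((6*(2 + 6))))*62 = ((-2 + 6*8)/((6*8)))*62 = ((-2 + 48)/48)*62 = ((1/48)*46)*62 = (23/24)*62 = 713/12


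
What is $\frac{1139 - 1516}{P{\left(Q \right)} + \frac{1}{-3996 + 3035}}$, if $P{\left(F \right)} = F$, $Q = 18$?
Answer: $- \frac{362297}{17297} \approx -20.946$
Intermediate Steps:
$\frac{1139 - 1516}{P{\left(Q \right)} + \frac{1}{-3996 + 3035}} = \frac{1139 - 1516}{18 + \frac{1}{-3996 + 3035}} = - \frac{377}{18 + \frac{1}{-961}} = - \frac{377}{18 - \frac{1}{961}} = - \frac{377}{\frac{17297}{961}} = \left(-377\right) \frac{961}{17297} = - \frac{362297}{17297}$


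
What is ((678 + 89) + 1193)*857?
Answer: 1679720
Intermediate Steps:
((678 + 89) + 1193)*857 = (767 + 1193)*857 = 1960*857 = 1679720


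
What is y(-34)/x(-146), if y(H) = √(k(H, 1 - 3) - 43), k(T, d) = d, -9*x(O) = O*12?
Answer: 9*I*√5/584 ≈ 0.03446*I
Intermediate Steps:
x(O) = -4*O/3 (x(O) = -O*12/9 = -4*O/3)
y(H) = 3*I*√5 (y(H) = √((1 - 3) - 43) = √(-2 - 43) = √(-45) = 3*I*√5)
y(-34)/x(-146) = (3*I*√5)/((-4/3*(-146))) = (3*I*√5)/(584/3) = (3*I*√5)*(3/584) = 9*I*√5/584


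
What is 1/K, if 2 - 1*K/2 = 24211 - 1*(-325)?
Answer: -1/49068 ≈ -2.0380e-5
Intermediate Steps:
K = -49068 (K = 4 - 2*(24211 - 1*(-325)) = 4 - 2*(24211 + 325) = 4 - 2*24536 = 4 - 49072 = -49068)
1/K = 1/(-49068) = -1/49068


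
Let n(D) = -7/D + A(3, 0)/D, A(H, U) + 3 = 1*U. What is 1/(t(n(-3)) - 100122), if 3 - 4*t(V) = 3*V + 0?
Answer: -4/400495 ≈ -9.9876e-6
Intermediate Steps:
A(H, U) = -3 + U (A(H, U) = -3 + 1*U = -3 + U)
n(D) = -10/D (n(D) = -7/D + (-3 + 0)/D = -7/D - 3/D = -10/D)
t(V) = 3/4 - 3*V/4 (t(V) = 3/4 - (3*V + 0)/4 = 3/4 - 3*V/4)
1/(t(n(-3)) - 100122) = 1/((3/4 - (-15)/(2*(-3))) - 100122) = 1/((3/4 - (-15)*(-1)/(2*3)) - 100122) = 1/((3/4 - 3/4*10/3) - 100122) = 1/((3/4 - 5/2) - 100122) = 1/(-7/4 - 100122) = 1/(-400495/4) = -4/400495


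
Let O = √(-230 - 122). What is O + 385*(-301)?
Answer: -115885 + 4*I*√22 ≈ -1.1589e+5 + 18.762*I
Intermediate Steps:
O = 4*I*√22 (O = √(-352) = 4*I*√22 ≈ 18.762*I)
O + 385*(-301) = 4*I*√22 + 385*(-301) = 4*I*√22 - 115885 = -115885 + 4*I*√22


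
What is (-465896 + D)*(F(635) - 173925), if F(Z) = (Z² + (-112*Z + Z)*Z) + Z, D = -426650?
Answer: 39743323989840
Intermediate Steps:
F(Z) = Z - 110*Z² (F(Z) = (Z² + (-111*Z)*Z) + Z = (Z² - 111*Z²) + Z = -110*Z² + Z = Z - 110*Z²)
(-465896 + D)*(F(635) - 173925) = (-465896 - 426650)*(635*(1 - 110*635) - 173925) = -892546*(635*(1 - 69850) - 173925) = -892546*(635*(-69849) - 173925) = -892546*(-44354115 - 173925) = -892546*(-44528040) = 39743323989840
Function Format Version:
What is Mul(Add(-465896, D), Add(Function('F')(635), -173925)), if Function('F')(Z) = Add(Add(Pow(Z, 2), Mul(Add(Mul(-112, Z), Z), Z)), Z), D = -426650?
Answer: 39743323989840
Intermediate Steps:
Function('F')(Z) = Add(Z, Mul(-110, Pow(Z, 2))) (Function('F')(Z) = Add(Add(Pow(Z, 2), Mul(Mul(-111, Z), Z)), Z) = Add(Add(Pow(Z, 2), Mul(-111, Pow(Z, 2))), Z) = Add(Mul(-110, Pow(Z, 2)), Z) = Add(Z, Mul(-110, Pow(Z, 2))))
Mul(Add(-465896, D), Add(Function('F')(635), -173925)) = Mul(Add(-465896, -426650), Add(Mul(635, Add(1, Mul(-110, 635))), -173925)) = Mul(-892546, Add(Mul(635, Add(1, -69850)), -173925)) = Mul(-892546, Add(Mul(635, -69849), -173925)) = Mul(-892546, Add(-44354115, -173925)) = Mul(-892546, -44528040) = 39743323989840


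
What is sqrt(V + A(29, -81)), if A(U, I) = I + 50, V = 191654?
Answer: sqrt(191623) ≈ 437.75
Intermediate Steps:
A(U, I) = 50 + I
sqrt(V + A(29, -81)) = sqrt(191654 + (50 - 81)) = sqrt(191654 - 31) = sqrt(191623)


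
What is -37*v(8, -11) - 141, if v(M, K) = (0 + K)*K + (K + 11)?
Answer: -4618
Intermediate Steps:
v(M, K) = 11 + K + K² (v(M, K) = K*K + (11 + K) = K² + (11 + K) = 11 + K + K²)
-37*v(8, -11) - 141 = -37*(11 - 11 + (-11)²) - 141 = -37*(11 - 11 + 121) - 141 = -37*121 - 141 = -4477 - 141 = -4618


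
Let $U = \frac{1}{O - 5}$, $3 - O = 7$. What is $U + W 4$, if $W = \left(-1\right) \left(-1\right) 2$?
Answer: $\frac{71}{9} \approx 7.8889$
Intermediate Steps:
$W = 2$ ($W = 1 \cdot 2 = 2$)
$O = -4$ ($O = 3 - 7 = -4$)
$U = - \frac{1}{9}$ ($U = \frac{1}{-4 - 5} = \frac{1}{-9} = - \frac{1}{9} \approx -0.11111$)
$U + W 4 = - \frac{1}{9} + 2 \cdot 4 = - \frac{1}{9} + 8 = \frac{71}{9}$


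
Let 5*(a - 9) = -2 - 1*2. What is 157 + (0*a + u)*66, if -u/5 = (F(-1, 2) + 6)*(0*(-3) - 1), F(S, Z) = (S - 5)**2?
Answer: 14017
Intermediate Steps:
a = 41/5 (a = 9 + (-2 - 1*2)/5 = 9 + (-2 - 2)/5 = 9 + (1/5)*(-4) = 9 - 4/5 = 41/5 ≈ 8.2000)
F(S, Z) = (-5 + S)**2
u = 210 (u = -5*((-5 - 1)**2 + 6)*(0*(-3) - 1) = -5*((-6)**2 + 6)*(0 - 1) = -5*(36 + 6)*(-1) = -210*(-1) = -5*(-42) = 210)
157 + (0*a + u)*66 = 157 + (0*(41/5) + 210)*66 = 157 + (0 + 210)*66 = 157 + 210*66 = 157 + 13860 = 14017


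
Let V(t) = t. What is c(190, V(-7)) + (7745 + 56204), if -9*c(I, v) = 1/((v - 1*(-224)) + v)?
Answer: 120863609/1890 ≈ 63949.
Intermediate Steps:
c(I, v) = -1/(9*(224 + 2*v)) (c(I, v) = -1/(9*((v - 1*(-224)) + v)) = -1/(9*((v + 224) + v)) = -1/(9*((224 + v) + v)) = -1/(9*(224 + 2*v)))
c(190, V(-7)) + (7745 + 56204) = -1/(2016 + 18*(-7)) + (7745 + 56204) = -1/(2016 - 126) + 63949 = -1/1890 + 63949 = 120863609/1890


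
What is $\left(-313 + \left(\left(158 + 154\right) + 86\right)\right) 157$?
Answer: $13345$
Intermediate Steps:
$\left(-313 + \left(\left(158 + 154\right) + 86\right)\right) 157 = \left(-313 + \left(312 + 86\right)\right) 157 = \left(-313 + 398\right) 157 = 85 \cdot 157 = 13345$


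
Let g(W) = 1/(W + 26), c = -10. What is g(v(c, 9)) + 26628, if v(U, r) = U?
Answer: 426049/16 ≈ 26628.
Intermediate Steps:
g(W) = 1/(26 + W)
g(v(c, 9)) + 26628 = 1/(26 - 10) + 26628 = 1/16 + 26628 = 426049/16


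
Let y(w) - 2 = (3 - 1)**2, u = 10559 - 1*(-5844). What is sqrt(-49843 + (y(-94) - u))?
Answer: 24*I*sqrt(115) ≈ 257.37*I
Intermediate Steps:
u = 16403 (u = 10559 + 5844 = 16403)
y(w) = 6 (y(w) = 2 + (3 - 1)**2 = 2 + 2**2 = 2 + 4 = 6)
sqrt(-49843 + (y(-94) - u)) = sqrt(-49843 + (6 - 1*16403)) = sqrt(-49843 + (6 - 16403)) = sqrt(-49843 - 16397) = sqrt(-66240) = 24*I*sqrt(115)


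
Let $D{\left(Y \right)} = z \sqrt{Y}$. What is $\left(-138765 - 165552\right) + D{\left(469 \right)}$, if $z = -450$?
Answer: $-304317 - 450 \sqrt{469} \approx -3.1406 \cdot 10^{5}$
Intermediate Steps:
$D{\left(Y \right)} = - 450 \sqrt{Y}$
$\left(-138765 - 165552\right) + D{\left(469 \right)} = \left(-138765 - 165552\right) - 450 \sqrt{469} = -304317 - 450 \sqrt{469}$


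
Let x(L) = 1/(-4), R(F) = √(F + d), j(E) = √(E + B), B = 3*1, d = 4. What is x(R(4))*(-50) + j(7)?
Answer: 25/2 + √10 ≈ 15.662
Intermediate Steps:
B = 3
j(E) = √(3 + E) (j(E) = √(E + 3) = √(3 + E))
R(F) = √(4 + F) (R(F) = √(F + 4) = √(4 + F))
x(L) = -¼
x(R(4))*(-50) + j(7) = -¼*(-50) + √(3 + 7) = 25/2 + √10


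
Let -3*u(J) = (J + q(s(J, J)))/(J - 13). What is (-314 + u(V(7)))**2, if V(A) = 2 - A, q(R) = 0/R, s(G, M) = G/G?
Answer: 287675521/2916 ≈ 98654.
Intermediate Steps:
s(G, M) = 1
q(R) = 0
u(J) = -J/(3*(-13 + J)) (u(J) = -(J + 0)/(3*(J - 13)) = -J/(3*(-13 + J)))
(-314 + u(V(7)))**2 = (-314 - (2 - 1*7)/(-39 + 3*(2 - 1*7)))**2 = (-314 - (2 - 7)/(-39 + 3*(2 - 7)))**2 = (-314 - 1*(-5)/(-39 + 3*(-5)))**2 = (-314 - 1*(-5)/(-39 - 15))**2 = (-314 - 1*(-5)/(-54))**2 = (-314 - 1*(-5)*(-1/54))**2 = (-314 - 5/54)**2 = (-16961/54)**2 = 287675521/2916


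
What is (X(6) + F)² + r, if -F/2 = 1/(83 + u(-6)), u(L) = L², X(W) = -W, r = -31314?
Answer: -442924898/14161 ≈ -31278.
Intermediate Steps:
F = -2/119 (F = -2/(83 + (-6)²) = -2/(83 + 36) = -2/119 ≈ -0.016807)
(X(6) + F)² + r = (-1*6 - 2/119)² - 31314 = (-6 - 2/119)² - 31314 = (-716/119)² - 31314 = 512656/14161 - 31314 = -442924898/14161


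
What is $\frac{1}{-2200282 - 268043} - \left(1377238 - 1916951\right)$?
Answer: $\frac{1332187090724}{2468325} \approx 5.3971 \cdot 10^{5}$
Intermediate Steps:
$\frac{1}{-2200282 - 268043} - \left(1377238 - 1916951\right) = \frac{1}{-2468325} - -539713 = - \frac{1}{2468325} + 539713 = \frac{1332187090724}{2468325}$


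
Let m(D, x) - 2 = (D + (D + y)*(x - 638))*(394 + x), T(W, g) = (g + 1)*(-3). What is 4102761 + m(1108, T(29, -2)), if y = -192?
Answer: -226376381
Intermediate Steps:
T(W, g) = -3 - 3*g (T(W, g) = (1 + g)*(-3) = -3 - 3*g)
m(D, x) = 2 + (394 + x)*(D + (-638 + x)*(-192 + D)) (m(D, x) = 2 + (D + (D - 192)*(x - 638))*(394 + x) = 2 + (D + (-192 + D)*(-638 + x))*(394 + x) = 2 + (D + (-638 + x)*(-192 + D))*(394 + x) = 2 + (394 + x)*(D + (-638 + x)*(-192 + D)))
4102761 + m(1108, T(29, -2)) = 4102761 + (48263426 - 250978*1108 - 192*(-3 - 3*(-2))**2 + 46848*(-3 - 3*(-2)) + 1108*(-3 - 3*(-2))**2 - 243*1108*(-3 - 3*(-2))) = 4102761 + (48263426 - 278083624 - 192*(-3 + 6)**2 + 46848*(-3 + 6) + 1108*(-3 + 6)**2 - 243*1108*(-3 + 6)) = 4102761 + (48263426 - 278083624 - 192*3**2 + 46848*3 + 1108*3**2 - 243*1108*3) = 4102761 + (48263426 - 278083624 - 192*9 + 140544 + 1108*9 - 807732) = 4102761 + (48263426 - 278083624 - 1728 + 140544 + 9972 - 807732) = 4102761 - 230479142 = -226376381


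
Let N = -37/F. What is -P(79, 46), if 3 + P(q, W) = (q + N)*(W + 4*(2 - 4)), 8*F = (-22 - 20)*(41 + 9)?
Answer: -1577287/525 ≈ -3004.4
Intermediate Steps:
F = -525/2 (F = ((-22 - 20)*(41 + 9))/8 = (-42*50)/8 = (1/8)*(-2100) = -525/2 ≈ -262.50)
N = 74/525 (N = -37/(-525/2) = -37*(-2/525) = 74/525 ≈ 0.14095)
P(q, W) = -3 + (-8 + W)*(74/525 + q) (P(q, W) = -3 + (q + 74/525)*(W + 4*(2 - 4)) = -3 + (74/525 + q)*(W + 4*(-2)) = -3 + (74/525 + q)*(W - 8) = -3 + (74/525 + q)*(-8 + W) = -3 + (-8 + W)*(74/525 + q))
-P(79, 46) = -(-2167/525 - 8*79 + (74/525)*46 + 46*79) = -(-2167/525 - 632 + 3404/525 + 3634) = -1*1577287/525 = -1577287/525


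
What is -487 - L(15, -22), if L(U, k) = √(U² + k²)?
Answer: -487 - √709 ≈ -513.63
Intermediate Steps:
-487 - L(15, -22) = -487 - √(15² + (-22)²) = -487 - √(225 + 484) = -487 - √709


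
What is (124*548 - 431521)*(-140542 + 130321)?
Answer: 3716038749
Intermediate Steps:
(124*548 - 431521)*(-140542 + 130321) = (67952 - 431521)*(-10221) = -363569*(-10221) = 3716038749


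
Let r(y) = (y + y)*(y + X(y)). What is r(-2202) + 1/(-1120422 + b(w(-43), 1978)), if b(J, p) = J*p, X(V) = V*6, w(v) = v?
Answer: 81831635909855/1205476 ≈ 6.7883e+7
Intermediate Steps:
X(V) = 6*V
r(y) = 14*y**2 (r(y) = (y + y)*(y + 6*y) = (2*y)*(7*y) = 14*y**2)
r(-2202) + 1/(-1120422 + b(w(-43), 1978)) = 14*(-2202)**2 + 1/(-1120422 - 43*1978) = 14*4848804 + 1/(-1120422 - 85054) = 67883256 + 1/(-1205476) = 67883256 - 1/1205476 = 81831635909855/1205476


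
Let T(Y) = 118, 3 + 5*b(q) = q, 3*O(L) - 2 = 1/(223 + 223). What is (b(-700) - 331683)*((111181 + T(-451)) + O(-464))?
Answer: -24707411878169/669 ≈ -3.6932e+10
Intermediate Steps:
O(L) = 893/1338 (O(L) = 2/3 + 1/(3*(223 + 223)) = 2/3 + (1/3)/446 = 2/3 + (1/3)*(1/446) = 2/3 + 1/1338 = 893/1338)
b(q) = -3/5 + q/5
(b(-700) - 331683)*((111181 + T(-451)) + O(-464)) = ((-3/5 + (1/5)*(-700)) - 331683)*((111181 + 118) + 893/1338) = ((-3/5 - 140) - 331683)*(111299 + 893/1338) = (-703/5 - 331683)*(148918955/1338) = -1659118/5*148918955/1338 = -24707411878169/669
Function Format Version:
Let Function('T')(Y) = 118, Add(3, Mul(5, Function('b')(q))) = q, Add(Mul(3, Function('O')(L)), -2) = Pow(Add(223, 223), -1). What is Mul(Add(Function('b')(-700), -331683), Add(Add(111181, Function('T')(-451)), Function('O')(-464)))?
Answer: Rational(-24707411878169, 669) ≈ -3.6932e+10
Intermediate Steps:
Function('O')(L) = Rational(893, 1338) (Function('O')(L) = Add(Rational(2, 3), Mul(Rational(1, 3), Pow(Add(223, 223), -1))) = Add(Rational(2, 3), Mul(Rational(1, 3), Pow(446, -1))) = Add(Rational(2, 3), Mul(Rational(1, 3), Rational(1, 446))) = Add(Rational(2, 3), Rational(1, 1338)) = Rational(893, 1338))
Function('b')(q) = Add(Rational(-3, 5), Mul(Rational(1, 5), q))
Mul(Add(Function('b')(-700), -331683), Add(Add(111181, Function('T')(-451)), Function('O')(-464))) = Mul(Add(Add(Rational(-3, 5), Mul(Rational(1, 5), -700)), -331683), Add(Add(111181, 118), Rational(893, 1338))) = Mul(Add(Add(Rational(-3, 5), -140), -331683), Add(111299, Rational(893, 1338))) = Mul(Add(Rational(-703, 5), -331683), Rational(148918955, 1338)) = Mul(Rational(-1659118, 5), Rational(148918955, 1338)) = Rational(-24707411878169, 669)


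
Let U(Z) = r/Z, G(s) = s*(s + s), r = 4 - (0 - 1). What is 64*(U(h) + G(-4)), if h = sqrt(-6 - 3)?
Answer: 2048 - 320*I/3 ≈ 2048.0 - 106.67*I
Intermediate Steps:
r = 5 (r = 4 - 1*(-1) = 4 + 1 = 5)
G(s) = 2*s**2 (G(s) = s*(2*s) = 2*s**2)
h = 3*I (h = sqrt(-9) = 3*I ≈ 3.0*I)
U(Z) = 5/Z
64*(U(h) + G(-4)) = 64*(5/((3*I)) + 2*(-4)**2) = 64*(5*(-I/3) + 2*16) = 64*(-5*I/3 + 32) = 64*(32 - 5*I/3) = 2048 - 320*I/3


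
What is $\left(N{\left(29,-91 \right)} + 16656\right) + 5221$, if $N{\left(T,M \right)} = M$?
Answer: $21786$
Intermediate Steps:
$\left(N{\left(29,-91 \right)} + 16656\right) + 5221 = \left(-91 + 16656\right) + 5221 = 16565 + 5221 = 21786$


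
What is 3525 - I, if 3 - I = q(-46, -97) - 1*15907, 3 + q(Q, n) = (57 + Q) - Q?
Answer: -12331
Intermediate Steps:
q(Q, n) = 54 (q(Q, n) = -3 + ((57 + Q) - Q) = -3 + 57 = 54)
I = 15856 (I = 3 - (54 - 1*15907) = 3 - (54 - 15907) = 3 - 1*(-15853) = 3 + 15853 = 15856)
3525 - I = 3525 - 1*15856 = 3525 - 15856 = -12331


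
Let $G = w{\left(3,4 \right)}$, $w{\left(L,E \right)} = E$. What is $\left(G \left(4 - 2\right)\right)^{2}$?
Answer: $64$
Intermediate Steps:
$G = 4$
$\left(G \left(4 - 2\right)\right)^{2} = \left(4 \left(4 - 2\right)\right)^{2} = \left(4 \cdot 2\right)^{2} = 8^{2} = 64$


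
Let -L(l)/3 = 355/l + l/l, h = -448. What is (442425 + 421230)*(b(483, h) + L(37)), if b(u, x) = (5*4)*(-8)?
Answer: -6128495880/37 ≈ -1.6564e+8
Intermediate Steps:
b(u, x) = -160 (b(u, x) = 20*(-8) = -160)
L(l) = -3 - 1065/l (L(l) = -3*(355/l + l/l) = -3*(355/l + 1) = -3*(1 + 355/l) = -3 - 1065/l)
(442425 + 421230)*(b(483, h) + L(37)) = (442425 + 421230)*(-160 + (-3 - 1065/37)) = 863655*(-160 + (-3 - 1065*1/37)) = 863655*(-160 + (-3 - 1065/37)) = 863655*(-160 - 1176/37) = 863655*(-7096/37) = -6128495880/37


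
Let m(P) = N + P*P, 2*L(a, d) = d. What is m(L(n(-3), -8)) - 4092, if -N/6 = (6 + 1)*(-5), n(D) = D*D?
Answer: -3866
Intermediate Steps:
n(D) = D²
N = 210 (N = -6*(6 + 1)*(-5) = -42*(-5) = -6*(-35) = 210)
L(a, d) = d/2
m(P) = 210 + P² (m(P) = 210 + P*P = 210 + P²)
m(L(n(-3), -8)) - 4092 = (210 + ((½)*(-8))²) - 4092 = (210 + (-4)²) - 4092 = (210 + 16) - 4092 = 226 - 4092 = -3866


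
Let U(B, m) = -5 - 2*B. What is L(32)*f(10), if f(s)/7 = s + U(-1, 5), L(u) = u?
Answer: 1568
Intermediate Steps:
f(s) = -21 + 7*s (f(s) = 7*(s + (-5 - 2*(-1))) = 7*(s + (-5 + 2)) = 7*(s - 3) = 7*(-3 + s) = -21 + 7*s)
L(32)*f(10) = 32*(-21 + 7*10) = 32*(-21 + 70) = 32*49 = 1568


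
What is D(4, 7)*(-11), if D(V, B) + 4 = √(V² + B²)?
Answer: 44 - 11*√65 ≈ -44.685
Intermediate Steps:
D(V, B) = -4 + √(B² + V²) (D(V, B) = -4 + √(V² + B²) = -4 + √(B² + V²))
D(4, 7)*(-11) = (-4 + √(7² + 4²))*(-11) = (-4 + √(49 + 16))*(-11) = (-4 + √65)*(-11) = 44 - 11*√65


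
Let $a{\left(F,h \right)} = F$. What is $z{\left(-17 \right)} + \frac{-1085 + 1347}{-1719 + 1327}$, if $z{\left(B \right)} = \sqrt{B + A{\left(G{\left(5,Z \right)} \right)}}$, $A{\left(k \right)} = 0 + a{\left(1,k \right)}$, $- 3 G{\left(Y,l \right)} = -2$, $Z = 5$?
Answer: $- \frac{131}{196} + 4 i \approx -0.66837 + 4.0 i$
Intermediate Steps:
$G{\left(Y,l \right)} = \frac{2}{3}$ ($G{\left(Y,l \right)} = \left(- \frac{1}{3}\right) \left(-2\right) = \frac{2}{3}$)
$A{\left(k \right)} = 1$ ($A{\left(k \right)} = 0 + 1 = 1$)
$z{\left(B \right)} = \sqrt{1 + B}$ ($z{\left(B \right)} = \sqrt{B + 1} = \sqrt{1 + B}$)
$z{\left(-17 \right)} + \frac{-1085 + 1347}{-1719 + 1327} = \sqrt{1 - 17} + \frac{-1085 + 1347}{-1719 + 1327} = \sqrt{-16} + \frac{262}{-392} = 4 i + 262 \left(- \frac{1}{392}\right) = 4 i - \frac{131}{196} = - \frac{131}{196} + 4 i$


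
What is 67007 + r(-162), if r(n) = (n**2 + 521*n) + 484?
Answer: 9333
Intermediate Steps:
r(n) = 484 + n**2 + 521*n
67007 + r(-162) = 67007 + (484 + (-162)**2 + 521*(-162)) = 67007 + (484 + 26244 - 84402) = 67007 - 57674 = 9333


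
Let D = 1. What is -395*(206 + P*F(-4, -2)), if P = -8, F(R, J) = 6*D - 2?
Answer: -68730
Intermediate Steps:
F(R, J) = 4 (F(R, J) = 6*1 - 2 = 6 - 2 = 4)
-395*(206 + P*F(-4, -2)) = -395*(206 - 8*4) = -395*(206 - 32) = -395*174 = -68730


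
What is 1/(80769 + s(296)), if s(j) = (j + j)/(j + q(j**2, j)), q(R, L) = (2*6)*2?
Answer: 20/1615417 ≈ 1.2381e-5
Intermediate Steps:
q(R, L) = 24 (q(R, L) = 12*2 = 24)
s(j) = 2*j/(24 + j) (s(j) = (j + j)/(j + 24) = (2*j)/(24 + j) = 2*j/(24 + j))
1/(80769 + s(296)) = 1/(80769 + 2*296/(24 + 296)) = 1/(80769 + 2*296/320) = 1/(80769 + 2*296*(1/320)) = 1/(80769 + 37/20) = 1/(1615417/20) = 20/1615417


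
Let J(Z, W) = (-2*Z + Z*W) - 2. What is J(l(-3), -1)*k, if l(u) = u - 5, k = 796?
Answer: 17512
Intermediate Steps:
l(u) = -5 + u
J(Z, W) = -2 - 2*Z + W*Z (J(Z, W) = (-2*Z + W*Z) - 2 = -2 - 2*Z + W*Z)
J(l(-3), -1)*k = (-2 - 2*(-5 - 3) - (-5 - 3))*796 = (-2 - 2*(-8) - 1*(-8))*796 = (-2 + 16 + 8)*796 = 22*796 = 17512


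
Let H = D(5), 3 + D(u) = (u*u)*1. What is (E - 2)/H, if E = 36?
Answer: 17/11 ≈ 1.5455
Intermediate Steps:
D(u) = -3 + u² (D(u) = -3 + (u*u)*1 = -3 + u²*1 = -3 + u²)
H = 22 (H = -3 + 5² = -3 + 25 = 22)
(E - 2)/H = (36 - 2)/22 = 34*(1/22) = 17/11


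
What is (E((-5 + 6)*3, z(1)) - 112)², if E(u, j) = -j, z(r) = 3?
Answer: 13225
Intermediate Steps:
(E((-5 + 6)*3, z(1)) - 112)² = (-1*3 - 112)² = (-3 - 112)² = (-115)² = 13225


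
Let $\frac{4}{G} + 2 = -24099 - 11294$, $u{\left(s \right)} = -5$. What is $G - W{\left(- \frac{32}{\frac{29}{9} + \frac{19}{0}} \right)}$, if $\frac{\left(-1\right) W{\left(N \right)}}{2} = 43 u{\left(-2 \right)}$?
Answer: $- \frac{15219854}{35395} \approx -430.0$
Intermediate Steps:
$W{\left(N \right)} = 430$ ($W{\left(N \right)} = - 2 \cdot 43 \left(-5\right) = \left(-2\right) \left(-215\right) = 430$)
$G = - \frac{4}{35395}$ ($G = \frac{4}{-2 - 35393} = \frac{4}{-35395} = 4 \left(- \frac{1}{35395}\right) = - \frac{4}{35395} \approx -0.00011301$)
$G - W{\left(- \frac{32}{\frac{29}{9} + \frac{19}{0}} \right)} = - \frac{4}{35395} - 430 = - \frac{15219854}{35395}$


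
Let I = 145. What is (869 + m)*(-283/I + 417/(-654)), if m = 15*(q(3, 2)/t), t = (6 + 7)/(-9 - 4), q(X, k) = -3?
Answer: -37404993/15805 ≈ -2366.7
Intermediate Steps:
t = -1 (t = 13/(-13) = 13*(-1/13) = -1)
m = 45 (m = 15*(-3/(-1)) = 15*(-3*(-1)) = 15*3 = 45)
(869 + m)*(-283/I + 417/(-654)) = (869 + 45)*(-283/145 + 417/(-654)) = 914*(-283*1/145 + 417*(-1/654)) = 914*(-283/145 - 139/218) = 914*(-81849/31610) = -37404993/15805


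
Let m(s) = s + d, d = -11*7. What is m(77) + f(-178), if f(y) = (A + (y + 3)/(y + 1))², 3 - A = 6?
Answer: 126736/31329 ≈ 4.0453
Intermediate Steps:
A = -3 (A = 3 - 1*6 = 3 - 6 = -3)
d = -77
f(y) = (-3 + (3 + y)/(1 + y))² (f(y) = (-3 + (y + 3)/(y + 1))² = (-3 + (3 + y)/(1 + y))²)
m(s) = -77 + s (m(s) = s - 77 = -77 + s)
m(77) + f(-178) = (-77 + 77) + 4*(-178)²/(1 - 178)² = 0 + 4*31684/(-177)² = 0 + 4*31684*(1/31329) = 0 + 126736/31329 = 126736/31329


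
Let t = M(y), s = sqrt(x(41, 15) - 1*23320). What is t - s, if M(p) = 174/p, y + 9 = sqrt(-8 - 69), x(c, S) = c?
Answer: -783/79 - I*sqrt(23279) - 87*I*sqrt(77)/79 ≈ -9.9114 - 162.24*I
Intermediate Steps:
s = I*sqrt(23279) (s = sqrt(41 - 1*23320) = sqrt(41 - 23320) = sqrt(-23279) = I*sqrt(23279) ≈ 152.57*I)
y = -9 + I*sqrt(77) (y = -9 + sqrt(-8 - 69) = -9 + sqrt(-77) = -9 + I*sqrt(77) ≈ -9.0 + 8.775*I)
t = 174/(-9 + I*sqrt(77)) ≈ -9.9114 - 9.6636*I
t - s = (-783/79 - 87*I*sqrt(77)/79) - I*sqrt(23279) = -783/79 - I*sqrt(23279) - 87*I*sqrt(77)/79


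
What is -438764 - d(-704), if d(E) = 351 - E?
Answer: -439819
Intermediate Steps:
-438764 - d(-704) = -438764 - (351 - 1*(-704)) = -438764 - (351 + 704) = -438764 - 1*1055 = -438764 - 1055 = -439819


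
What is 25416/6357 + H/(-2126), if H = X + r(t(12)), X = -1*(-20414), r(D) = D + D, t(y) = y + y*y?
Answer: -12953461/2252497 ≈ -5.7507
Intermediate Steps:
t(y) = y + y**2
r(D) = 2*D
X = 20414
H = 20726 (H = 20414 + 2*(12*(1 + 12)) = 20414 + 2*(12*13) = 20414 + 2*156 = 20414 + 312 = 20726)
25416/6357 + H/(-2126) = 25416/6357 + 20726/(-2126) = 25416*(1/6357) + 20726*(-1/2126) = 8472/2119 - 10363/1063 = -12953461/2252497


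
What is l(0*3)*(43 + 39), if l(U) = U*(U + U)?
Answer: 0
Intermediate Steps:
l(U) = 2*U² (l(U) = U*(2*U) = 2*U²)
l(0*3)*(43 + 39) = (2*(0*3)²)*(43 + 39) = (2*0²)*82 = (2*0)*82 = 0*82 = 0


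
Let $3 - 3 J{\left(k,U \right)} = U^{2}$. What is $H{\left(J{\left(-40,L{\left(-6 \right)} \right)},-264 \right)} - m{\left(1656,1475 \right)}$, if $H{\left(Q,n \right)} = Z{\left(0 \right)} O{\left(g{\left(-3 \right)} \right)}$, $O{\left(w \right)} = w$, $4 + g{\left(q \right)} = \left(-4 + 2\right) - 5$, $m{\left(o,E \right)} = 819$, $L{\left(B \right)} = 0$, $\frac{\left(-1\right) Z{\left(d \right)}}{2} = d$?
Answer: $-819$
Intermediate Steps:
$Z{\left(d \right)} = - 2 d$
$g{\left(q \right)} = -11$ ($g{\left(q \right)} = -4 + \left(\left(-4 + 2\right) - 5\right) = -4 - 7 = -11$)
$J{\left(k,U \right)} = 1 - \frac{U^{2}}{3}$
$H{\left(Q,n \right)} = 0$ ($H{\left(Q,n \right)} = \left(-2\right) 0 \left(-11\right) = 0 \left(-11\right) = 0$)
$H{\left(J{\left(-40,L{\left(-6 \right)} \right)},-264 \right)} - m{\left(1656,1475 \right)} = 0 - 819 = -819$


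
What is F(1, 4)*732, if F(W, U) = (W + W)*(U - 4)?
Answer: 0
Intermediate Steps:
F(W, U) = 2*W*(-4 + U) (F(W, U) = (2*W)*(-4 + U) = 2*W*(-4 + U))
F(1, 4)*732 = (2*1*(-4 + 4))*732 = (2*1*0)*732 = 0*732 = 0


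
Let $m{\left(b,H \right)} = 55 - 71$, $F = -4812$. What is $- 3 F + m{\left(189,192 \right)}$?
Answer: $14420$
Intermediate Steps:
$m{\left(b,H \right)} = -16$
$- 3 F + m{\left(189,192 \right)} = \left(-3\right) \left(-4812\right) - 16 = 14436 - 16 = 14420$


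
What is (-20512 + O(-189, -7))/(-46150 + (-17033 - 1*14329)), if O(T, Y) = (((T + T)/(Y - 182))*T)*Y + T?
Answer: 18055/77512 ≈ 0.23293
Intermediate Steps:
O(T, Y) = T + 2*Y*T²/(-182 + Y) (O(T, Y) = (((2*T)/(-182 + Y))*T)*Y + T = ((2*T/(-182 + Y))*T)*Y + T = (2*T²/(-182 + Y))*Y + T = 2*Y*T²/(-182 + Y) + T = T + 2*Y*T²/(-182 + Y))
(-20512 + O(-189, -7))/(-46150 + (-17033 - 1*14329)) = (-20512 - 189*(-182 - 7 + 2*(-189)*(-7))/(-182 - 7))/(-46150 + (-17033 - 1*14329)) = (-20512 - 189*(-182 - 7 + 2646)/(-189))/(-46150 + (-17033 - 14329)) = (-20512 - 189*(-1/189)*2457)/(-46150 - 31362) = (-20512 + 2457)/(-77512) = -18055*(-1/77512) = 18055/77512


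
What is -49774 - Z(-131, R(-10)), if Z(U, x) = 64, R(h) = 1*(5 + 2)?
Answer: -49838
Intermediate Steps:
R(h) = 7 (R(h) = 1*7 = 7)
-49774 - Z(-131, R(-10)) = -49774 - 1*64 = -49774 - 64 = -49838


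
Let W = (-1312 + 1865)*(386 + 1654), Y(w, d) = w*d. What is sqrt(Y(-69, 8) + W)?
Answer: 52*sqrt(417) ≈ 1061.9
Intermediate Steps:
Y(w, d) = d*w
W = 1128120 (W = 553*2040 = 1128120)
sqrt(Y(-69, 8) + W) = sqrt(8*(-69) + 1128120) = sqrt(-552 + 1128120) = sqrt(1127568) = 52*sqrt(417)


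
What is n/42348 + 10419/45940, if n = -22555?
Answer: -74369111/243183390 ≈ -0.30581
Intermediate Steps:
n/42348 + 10419/45940 = -22555/42348 + 10419/45940 = -74369111/243183390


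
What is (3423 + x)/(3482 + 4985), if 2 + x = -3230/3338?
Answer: 5708034/14131423 ≈ 0.40392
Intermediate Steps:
x = -4953/1669 (x = -2 - 3230/3338 = -2 - 3230*1/3338 = -2 - 1615/1669 = -4953/1669 ≈ -2.9676)
(3423 + x)/(3482 + 4985) = (3423 - 4953/1669)/(3482 + 4985) = (5708034/1669)/8467 = (5708034/1669)*(1/8467) = 5708034/14131423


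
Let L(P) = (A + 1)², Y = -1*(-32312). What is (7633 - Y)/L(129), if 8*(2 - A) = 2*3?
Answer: -394864/81 ≈ -4874.9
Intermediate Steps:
A = 5/4 (A = 2 - 3/4 = 2 - ⅛*6 = 2 - ¾ = 5/4 ≈ 1.2500)
Y = 32312
L(P) = 81/16 (L(P) = (5/4 + 1)² = (9/4)² = 81/16)
(7633 - Y)/L(129) = (7633 - 1*32312)/(81/16) = (7633 - 32312)*(16/81) = -24679*16/81 = -394864/81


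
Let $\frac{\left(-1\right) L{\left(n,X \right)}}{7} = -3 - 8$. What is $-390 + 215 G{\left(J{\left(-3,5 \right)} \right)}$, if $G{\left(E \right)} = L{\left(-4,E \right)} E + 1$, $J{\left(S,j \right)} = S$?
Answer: $-49840$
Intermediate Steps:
$L{\left(n,X \right)} = 77$ ($L{\left(n,X \right)} = - 7 \left(-3 - 8\right) = \left(-7\right) \left(-11\right) = 77$)
$G{\left(E \right)} = 1 + 77 E$ ($G{\left(E \right)} = 77 E + 1 = 1 + 77 E$)
$-390 + 215 G{\left(J{\left(-3,5 \right)} \right)} = -390 + 215 \left(1 + 77 \left(-3\right)\right) = -390 + 215 \left(1 - 231\right) = -390 + 215 \left(-230\right) = -390 - 49450 = -49840$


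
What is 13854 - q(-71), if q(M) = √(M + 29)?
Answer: 13854 - I*√42 ≈ 13854.0 - 6.4807*I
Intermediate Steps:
q(M) = √(29 + M)
13854 - q(-71) = 13854 - √(29 - 71) = 13854 - √(-42) = 13854 - I*√42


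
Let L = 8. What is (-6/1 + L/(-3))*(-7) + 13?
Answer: 221/3 ≈ 73.667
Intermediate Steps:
(-6/1 + L/(-3))*(-7) + 13 = (-6/1 + 8/(-3))*(-7) + 13 = (-6*1 + 8*(-⅓))*(-7) + 13 = (-6 - 8/3)*(-7) + 13 = -26/3*(-7) + 13 = 182/3 + 13 = 221/3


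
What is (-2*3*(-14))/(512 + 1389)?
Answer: 84/1901 ≈ 0.044187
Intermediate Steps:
(-2*3*(-14))/(512 + 1389) = -6*(-14)/1901 = 84*(1/1901) = 84/1901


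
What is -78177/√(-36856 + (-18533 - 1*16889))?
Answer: 78177*I*√72278/72278 ≈ 290.79*I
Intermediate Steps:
-78177/√(-36856 + (-18533 - 1*16889)) = -78177/√(-36856 + (-18533 - 16889)) = -78177/√(-36856 - 35422) = -78177*(-I*√72278/72278) = -(-78177)*I*√72278/72278 = 78177*I*√72278/72278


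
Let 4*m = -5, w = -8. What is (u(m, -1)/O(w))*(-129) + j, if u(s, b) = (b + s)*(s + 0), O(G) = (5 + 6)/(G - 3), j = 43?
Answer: 6493/16 ≈ 405.81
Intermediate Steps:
O(G) = 11/(-3 + G)
m = -5/4 (m = (¼)*(-5) = -5/4 ≈ -1.2500)
u(s, b) = s*(b + s) (u(s, b) = (b + s)*s = s*(b + s))
(u(m, -1)/O(w))*(-129) + j = ((-5*(-1 - 5/4)/4)/((11/(-3 - 8))))*(-129) + 43 = ((-5/4*(-9/4))/((11/(-11))))*(-129) + 43 = (45/(16*((11*(-1/11)))))*(-129) + 43 = ((45/16)/(-1))*(-129) + 43 = ((45/16)*(-1))*(-129) + 43 = -45/16*(-129) + 43 = 5805/16 + 43 = 6493/16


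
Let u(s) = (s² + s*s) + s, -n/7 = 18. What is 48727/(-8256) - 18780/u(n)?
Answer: -31409033/4835264 ≈ -6.4958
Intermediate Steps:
n = -126 (n = -7*18 = -126)
u(s) = s + 2*s² (u(s) = (s² + s²) + s = 2*s² + s = s + 2*s²)
48727/(-8256) - 18780/u(n) = 48727/(-8256) - 18780*(-1/(126*(1 + 2*(-126)))) = 48727*(-1/8256) - 18780*(-1/(126*(1 - 252))) = -48727/8256 - 18780/((-126*(-251))) = -48727/8256 - 18780/31626 = -48727/8256 - 18780*1/31626 = -48727/8256 - 3130/5271 = -31409033/4835264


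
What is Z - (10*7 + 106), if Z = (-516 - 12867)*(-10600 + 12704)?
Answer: -28158008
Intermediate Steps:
Z = -28157832 (Z = -13383*2104 = -28157832)
Z - (10*7 + 106) = -28157832 - (10*7 + 106) = -28157832 - (70 + 106) = -28157832 - 1*176 = -28157832 - 176 = -28158008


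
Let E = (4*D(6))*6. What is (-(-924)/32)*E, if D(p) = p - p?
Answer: 0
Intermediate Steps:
D(p) = 0
E = 0 (E = (4*0)*6 = 0*6 = 0)
(-(-924)/32)*E = -(-924)/32*0 = -28*(-33/32)*0 = (231/8)*0 = 0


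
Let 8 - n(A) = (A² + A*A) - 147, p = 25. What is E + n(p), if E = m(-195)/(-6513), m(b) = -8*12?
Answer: -2377213/2171 ≈ -1095.0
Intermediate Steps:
n(A) = 155 - 2*A² (n(A) = 8 - ((A² + A*A) - 147) = 8 - ((A² + A²) - 147) = 8 - (2*A² - 147) = 8 - (-147 + 2*A²) = 8 + (147 - 2*A²) = 155 - 2*A²)
m(b) = -96
E = 32/2171 (E = -96/(-6513) = -96*(-1/6513) = 32/2171 ≈ 0.014740)
E + n(p) = 32/2171 + (155 - 2*25²) = 32/2171 + (155 - 2*625) = 32/2171 + (155 - 1250) = 32/2171 - 1095 = -2377213/2171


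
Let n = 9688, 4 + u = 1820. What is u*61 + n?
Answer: 120464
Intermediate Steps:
u = 1816 (u = -4 + 1820 = 1816)
u*61 + n = 1816*61 + 9688 = 110776 + 9688 = 120464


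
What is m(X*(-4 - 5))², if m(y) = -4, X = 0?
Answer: 16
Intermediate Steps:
m(X*(-4 - 5))² = (-4)² = 16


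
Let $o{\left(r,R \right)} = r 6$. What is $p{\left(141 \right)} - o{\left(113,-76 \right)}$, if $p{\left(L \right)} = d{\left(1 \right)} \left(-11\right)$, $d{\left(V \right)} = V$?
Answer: $-689$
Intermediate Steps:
$o{\left(r,R \right)} = 6 r$
$p{\left(L \right)} = -11$ ($p{\left(L \right)} = 1 \left(-11\right) = -11$)
$p{\left(141 \right)} - o{\left(113,-76 \right)} = -11 - 6 \cdot 113 = -11 - 678 = -689$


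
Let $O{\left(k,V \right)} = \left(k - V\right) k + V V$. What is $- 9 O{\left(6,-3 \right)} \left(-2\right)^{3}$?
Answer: $4536$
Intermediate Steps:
$O{\left(k,V \right)} = V^{2} + k \left(k - V\right)$ ($O{\left(k,V \right)} = k \left(k - V\right) + V^{2} = V^{2} + k \left(k - V\right)$)
$- 9 O{\left(6,-3 \right)} \left(-2\right)^{3} = - 9 \left(\left(-3\right)^{2} + 6^{2} - \left(-3\right) 6\right) \left(-2\right)^{3} = - 9 \left(9 + 36 + 18\right) \left(-8\right) = \left(-9\right) 63 \left(-8\right) = \left(-567\right) \left(-8\right) = 4536$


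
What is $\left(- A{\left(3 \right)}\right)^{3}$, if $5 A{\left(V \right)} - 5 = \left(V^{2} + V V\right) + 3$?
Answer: $- \frac{17576}{125} \approx -140.61$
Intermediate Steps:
$A{\left(V \right)} = \frac{8}{5} + \frac{2 V^{2}}{5}$ ($A{\left(V \right)} = 1 + \frac{\left(V^{2} + V V\right) + 3}{5} = 1 + \frac{\left(V^{2} + V^{2}\right) + 3}{5} = 1 + \frac{2 V^{2} + 3}{5} = 1 + \frac{3 + 2 V^{2}}{5} = 1 + \left(\frac{3}{5} + \frac{2 V^{2}}{5}\right) = \frac{8}{5} + \frac{2 V^{2}}{5}$)
$\left(- A{\left(3 \right)}\right)^{3} = \left(- (\frac{8}{5} + \frac{2 \cdot 3^{2}}{5})\right)^{3} = \left(- (\frac{8}{5} + \frac{2}{5} \cdot 9)\right)^{3} = \left(- (\frac{8}{5} + \frac{18}{5})\right)^{3} = \left(\left(-1\right) \frac{26}{5}\right)^{3} = \left(- \frac{26}{5}\right)^{3} = - \frac{17576}{125}$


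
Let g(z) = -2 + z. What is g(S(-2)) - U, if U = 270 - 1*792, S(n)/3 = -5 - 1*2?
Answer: 499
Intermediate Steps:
S(n) = -21 (S(n) = 3*(-5 - 1*2) = 3*(-5 - 2) = 3*(-7) = -21)
U = -522 (U = 270 - 792 = -522)
g(S(-2)) - U = (-2 - 21) - 1*(-522) = -23 + 522 = 499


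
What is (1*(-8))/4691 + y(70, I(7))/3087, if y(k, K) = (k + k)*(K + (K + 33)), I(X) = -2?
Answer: 2717252/2068731 ≈ 1.3135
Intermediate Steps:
y(k, K) = 2*k*(33 + 2*K) (y(k, K) = (2*k)*(K + (33 + K)) = (2*k)*(33 + 2*K) = 2*k*(33 + 2*K))
(1*(-8))/4691 + y(70, I(7))/3087 = (1*(-8))/4691 + (2*70*(33 + 2*(-2)))/3087 = -8*1/4691 + (2*70*(33 - 4))*(1/3087) = -8/4691 + (2*70*29)*(1/3087) = -8/4691 + 4060*(1/3087) = -8/4691 + 580/441 = 2717252/2068731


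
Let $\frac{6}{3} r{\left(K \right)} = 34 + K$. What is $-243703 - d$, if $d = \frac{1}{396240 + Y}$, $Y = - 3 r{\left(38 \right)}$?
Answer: $- \frac{96538556797}{396132} \approx -2.437 \cdot 10^{5}$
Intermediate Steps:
$r{\left(K \right)} = 17 + \frac{K}{2}$ ($r{\left(K \right)} = \frac{34 + K}{2} = 17 + \frac{K}{2}$)
$Y = -108$ ($Y = - 3 \left(17 + \frac{1}{2} \cdot 38\right) = - 3 \left(17 + 19\right) = \left(-3\right) 36 = -108$)
$d = \frac{1}{396132}$ ($d = \frac{1}{396240 - 108} = \frac{1}{396132} \approx 2.5244 \cdot 10^{-6}$)
$-243703 - d = -243703 - \frac{1}{396132} = - \frac{96538556797}{396132}$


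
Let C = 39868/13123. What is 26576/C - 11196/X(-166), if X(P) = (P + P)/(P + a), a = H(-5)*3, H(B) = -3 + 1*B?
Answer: 1936154326/827261 ≈ 2340.4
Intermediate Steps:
H(B) = -3 + B
C = 39868/13123 (C = 39868*(1/13123) = 39868/13123 ≈ 3.0380)
a = -24 (a = (-3 - 5)*3 = -8*3 = -24)
X(P) = 2*P/(-24 + P) (X(P) = (P + P)/(P - 24) = (2*P)/(-24 + P) = 2*P/(-24 + P))
26576/C - 11196/X(-166) = 26576/(39868/13123) - 11196/(2*(-166)/(-24 - 166)) = 26576*(13123/39868) - 11196/(2*(-166)/(-190)) = 87189212/9967 - 11196/(2*(-166)*(-1/190)) = 87189212/9967 - 11196/166/95 = 87189212/9967 - 11196*95/166 = 87189212/9967 - 531810/83 = 1936154326/827261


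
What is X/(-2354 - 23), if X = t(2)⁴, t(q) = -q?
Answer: -16/2377 ≈ -0.0067312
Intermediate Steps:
X = 16 (X = (-1*2)⁴ = (-2)⁴ = 16)
X/(-2354 - 23) = 16/(-2354 - 23) = 16/(-2377) = 16*(-1/2377) = -16/2377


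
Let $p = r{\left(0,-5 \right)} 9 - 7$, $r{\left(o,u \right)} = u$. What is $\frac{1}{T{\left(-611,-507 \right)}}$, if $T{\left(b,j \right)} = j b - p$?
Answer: $\frac{1}{309829} \approx 3.2276 \cdot 10^{-6}$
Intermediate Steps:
$p = -52$ ($p = \left(-5\right) 9 - 7 = -45 - 7 = -52$)
$T{\left(b,j \right)} = 52 + b j$ ($T{\left(b,j \right)} = j b - -52 = b j + 52 = 52 + b j$)
$\frac{1}{T{\left(-611,-507 \right)}} = \frac{1}{52 - -309777} = \frac{1}{52 + 309777} = \frac{1}{309829}$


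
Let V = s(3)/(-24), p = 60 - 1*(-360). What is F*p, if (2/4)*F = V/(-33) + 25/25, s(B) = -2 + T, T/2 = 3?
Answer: 27860/33 ≈ 844.24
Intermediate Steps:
T = 6 (T = 2*3 = 6)
p = 420 (p = 60 + 360 = 420)
s(B) = 4 (s(B) = -2 + 6 = 4)
V = -1/6 (V = 4/(-24) = 4*(-1/24) = -1/6 ≈ -0.16667)
F = 199/99 (F = 2*(-1/6/(-33) + 25/25) = 2*(-1/6*(-1/33) + 25*(1/25)) = 2*(1/198 + 1) = 2*(199/198) = 199/99 ≈ 2.0101)
F*p = (199/99)*420 = 27860/33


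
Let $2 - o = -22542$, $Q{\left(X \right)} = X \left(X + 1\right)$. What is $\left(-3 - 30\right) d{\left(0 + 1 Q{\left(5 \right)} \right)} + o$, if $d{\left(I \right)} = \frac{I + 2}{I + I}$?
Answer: $\frac{112632}{5} \approx 22526.0$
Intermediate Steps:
$Q{\left(X \right)} = X \left(1 + X\right)$
$d{\left(I \right)} = \frac{2 + I}{2 I}$
$o = 22544$ ($o = 2 - -22542 = 2 + 22542 = 22544$)
$\left(-3 - 30\right) d{\left(0 + 1 Q{\left(5 \right)} \right)} + o = \left(-3 - 30\right) \frac{2 + \left(0 + 1 \cdot 5 \left(1 + 5\right)\right)}{2 \left(0 + 1 \cdot 5 \left(1 + 5\right)\right)} + 22544 = - 33 \frac{2 + \left(0 + 1 \cdot 5 \cdot 6\right)}{2 \left(0 + 1 \cdot 5 \cdot 6\right)} + 22544 = - 33 \frac{2 + \left(0 + 1 \cdot 30\right)}{2 \left(0 + 1 \cdot 30\right)} + 22544 = - 33 \frac{2 + \left(0 + 30\right)}{2 \left(0 + 30\right)} + 22544 = - 33 \frac{2 + 30}{2 \cdot 30} + 22544 = - 33 \cdot \frac{1}{2} \cdot \frac{1}{30} \cdot 32 + 22544 = \left(-33\right) \frac{8}{15} + 22544 = - \frac{88}{5} + 22544 = \frac{112632}{5}$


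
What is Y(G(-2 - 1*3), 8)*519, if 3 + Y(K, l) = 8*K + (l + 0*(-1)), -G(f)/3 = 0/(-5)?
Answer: 2595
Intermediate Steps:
G(f) = 0 (G(f) = -0/(-5) = -0*(-1)/5 = -3*0 = 0)
Y(K, l) = -3 + l + 8*K (Y(K, l) = -3 + (8*K + (l + 0*(-1))) = -3 + (8*K + (l + 0)) = -3 + (8*K + l) = -3 + (l + 8*K) = -3 + l + 8*K)
Y(G(-2 - 1*3), 8)*519 = (-3 + 8 + 8*0)*519 = (-3 + 8 + 0)*519 = 5*519 = 2595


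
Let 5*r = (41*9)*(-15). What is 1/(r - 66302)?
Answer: -1/67409 ≈ -1.4835e-5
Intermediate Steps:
r = -1107 (r = ((41*9)*(-15))/5 = (369*(-15))/5 = (⅕)*(-5535) = -1107)
1/(r - 66302) = 1/(-1107 - 66302) = 1/(-67409) = -1/67409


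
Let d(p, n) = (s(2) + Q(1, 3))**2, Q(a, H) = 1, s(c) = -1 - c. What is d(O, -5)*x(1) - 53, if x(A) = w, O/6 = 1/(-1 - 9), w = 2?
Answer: -45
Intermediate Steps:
O = -3/5 (O = 6/(-1 - 9) = 6/(-10) = 6*(-1/10) = -3/5 ≈ -0.60000)
x(A) = 2
d(p, n) = 4 (d(p, n) = ((-1 - 1*2) + 1)**2 = ((-1 - 2) + 1)**2 = (-3 + 1)**2 = (-2)**2 = 4)
d(O, -5)*x(1) - 53 = 4*2 - 53 = 8 - 53 = -45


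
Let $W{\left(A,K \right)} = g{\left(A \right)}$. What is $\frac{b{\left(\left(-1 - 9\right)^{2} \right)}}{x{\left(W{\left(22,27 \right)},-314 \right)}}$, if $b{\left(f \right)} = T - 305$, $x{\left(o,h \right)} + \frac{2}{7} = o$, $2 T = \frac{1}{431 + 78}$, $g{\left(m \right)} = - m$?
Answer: $\frac{2173423}{158808} \approx 13.686$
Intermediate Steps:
$W{\left(A,K \right)} = - A$
$T = \frac{1}{1018}$ ($T = \frac{1}{2 \left(431 + 78\right)} = \frac{1}{2 \cdot 509} = \frac{1}{2} \cdot \frac{1}{509} = \frac{1}{1018} \approx 0.00098232$)
$x{\left(o,h \right)} = - \frac{2}{7} + o$
$b{\left(f \right)} = - \frac{310489}{1018}$ ($b{\left(f \right)} = \frac{1}{1018} - 305 = - \frac{310489}{1018}$)
$\frac{b{\left(\left(-1 - 9\right)^{2} \right)}}{x{\left(W{\left(22,27 \right)},-314 \right)}} = - \frac{310489}{1018 \left(- \frac{2}{7} - 22\right)} = - \frac{310489}{1018 \left(- \frac{156}{7}\right)} = \left(- \frac{310489}{1018}\right) \left(- \frac{7}{156}\right) = \frac{2173423}{158808}$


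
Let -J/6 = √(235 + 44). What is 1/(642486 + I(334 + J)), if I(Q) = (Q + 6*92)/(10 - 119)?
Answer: 1908319898/1226053306319425 - 981*√31/2452106612638850 ≈ 1.5565e-6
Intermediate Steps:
J = -18*√31 (J = -6*√(235 + 44) = -18*√31 ≈ -100.22)
I(Q) = -552/109 - Q/109 (I(Q) = (Q + 552)/(-109) = (552 + Q)*(-1/109) = -552/109 - Q/109)
1/(642486 + I(334 + J)) = 1/(642486 + (-552/109 - (334 - 18*√31)/109)) = 1/(642486 + (-552/109 + (-334/109 + 18*√31/109))) = 1/(642486 + (-886/109 + 18*√31/109)) = 1/(70030088/109 + 18*√31/109)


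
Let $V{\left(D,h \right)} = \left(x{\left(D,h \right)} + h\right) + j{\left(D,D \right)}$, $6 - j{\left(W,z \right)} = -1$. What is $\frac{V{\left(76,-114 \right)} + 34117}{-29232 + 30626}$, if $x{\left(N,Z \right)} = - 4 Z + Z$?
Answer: $\frac{17176}{697} \approx 24.643$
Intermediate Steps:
$j{\left(W,z \right)} = 7$ ($j{\left(W,z \right)} = 6 - -1 = 6 + 1 = 7$)
$x{\left(N,Z \right)} = - 3 Z$
$V{\left(D,h \right)} = 7 - 2 h$ ($V{\left(D,h \right)} = \left(- 3 h + h\right) + 7 = - 2 h + 7 = 7 - 2 h$)
$\frac{V{\left(76,-114 \right)} + 34117}{-29232 + 30626} = \frac{\left(7 - -228\right) + 34117}{-29232 + 30626} = \frac{\left(7 + 228\right) + 34117}{1394} = \left(235 + 34117\right) \frac{1}{1394} = 34352 \cdot \frac{1}{1394} = \frac{17176}{697}$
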